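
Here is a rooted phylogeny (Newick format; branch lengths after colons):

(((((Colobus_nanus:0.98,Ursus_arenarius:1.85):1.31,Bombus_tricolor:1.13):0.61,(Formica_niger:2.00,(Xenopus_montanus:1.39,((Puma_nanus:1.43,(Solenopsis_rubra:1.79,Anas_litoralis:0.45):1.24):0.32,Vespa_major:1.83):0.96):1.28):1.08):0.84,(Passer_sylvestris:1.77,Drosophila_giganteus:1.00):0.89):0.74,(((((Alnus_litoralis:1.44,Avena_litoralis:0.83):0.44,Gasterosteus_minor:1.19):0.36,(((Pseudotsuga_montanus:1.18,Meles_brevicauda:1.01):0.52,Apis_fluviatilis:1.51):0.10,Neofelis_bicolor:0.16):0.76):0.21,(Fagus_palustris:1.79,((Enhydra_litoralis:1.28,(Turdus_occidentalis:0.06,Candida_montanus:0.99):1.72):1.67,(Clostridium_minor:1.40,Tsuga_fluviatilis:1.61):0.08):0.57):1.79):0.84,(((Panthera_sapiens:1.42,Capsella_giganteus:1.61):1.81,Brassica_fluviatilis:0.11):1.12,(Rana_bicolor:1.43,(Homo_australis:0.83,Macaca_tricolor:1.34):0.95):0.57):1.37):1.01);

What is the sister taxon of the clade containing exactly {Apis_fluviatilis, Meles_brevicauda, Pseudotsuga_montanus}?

The clade containing exactly {Apis_fluviatilis, Meles_brevicauda, Pseudotsuga_montanus} attaches to the tree at the node subtending (((Pseudotsuga_montanus,Meles_brevicauda),Apis_fluviatilis),Neofelis_bicolor).
The other lineage descending from that same node — the sister group — is the single tip Neofelis_bicolor.

Neofelis_bicolor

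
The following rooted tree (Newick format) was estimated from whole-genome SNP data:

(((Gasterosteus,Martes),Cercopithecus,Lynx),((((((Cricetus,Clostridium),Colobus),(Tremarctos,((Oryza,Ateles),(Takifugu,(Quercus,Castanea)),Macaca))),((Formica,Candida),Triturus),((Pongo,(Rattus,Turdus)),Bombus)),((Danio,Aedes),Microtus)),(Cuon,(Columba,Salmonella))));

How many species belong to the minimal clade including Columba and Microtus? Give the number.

The MRCA of Columba and Microtus is the node subtending ((((((Cricetus,Clostridium),Colobus),(Tremarctos,((Oryza,Ateles),(Takifugu,(Quercus,Castanea)),Macaca))),((Formica,Candida),Triturus),((Pongo,(Rattus,Turdus)),Bombus)),((Danio,Aedes),Microtus)),(Cuon,(Columba,Salmonella))).
That clade contains 23 terminal taxa: Aedes, Ateles, Bombus, Candida, Castanea, Clostridium, Colobus, Columba, Cricetus, Cuon, Danio, Formica, Macaca, Microtus, Oryza, Pongo, Quercus, Rattus, Salmonella, Takifugu, Tremarctos, Triturus, Turdus.

23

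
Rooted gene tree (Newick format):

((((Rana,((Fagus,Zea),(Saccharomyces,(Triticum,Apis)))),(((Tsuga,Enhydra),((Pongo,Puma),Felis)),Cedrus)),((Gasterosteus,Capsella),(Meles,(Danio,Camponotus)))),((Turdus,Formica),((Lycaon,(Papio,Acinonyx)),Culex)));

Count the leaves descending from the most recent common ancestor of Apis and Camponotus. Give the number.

The MRCA of Apis and Camponotus is the node subtending (((Rana,((Fagus,Zea),(Saccharomyces,(Triticum,Apis)))),(((Tsuga,Enhydra),((Pongo,Puma),Felis)),Cedrus)),((Gasterosteus,Capsella),(Meles,(Danio,Camponotus)))).
That clade contains 17 terminal taxa: Apis, Camponotus, Capsella, Cedrus, Danio, Enhydra, Fagus, Felis, Gasterosteus, Meles, Pongo, Puma, Rana, Saccharomyces, Triticum, Tsuga, Zea.

17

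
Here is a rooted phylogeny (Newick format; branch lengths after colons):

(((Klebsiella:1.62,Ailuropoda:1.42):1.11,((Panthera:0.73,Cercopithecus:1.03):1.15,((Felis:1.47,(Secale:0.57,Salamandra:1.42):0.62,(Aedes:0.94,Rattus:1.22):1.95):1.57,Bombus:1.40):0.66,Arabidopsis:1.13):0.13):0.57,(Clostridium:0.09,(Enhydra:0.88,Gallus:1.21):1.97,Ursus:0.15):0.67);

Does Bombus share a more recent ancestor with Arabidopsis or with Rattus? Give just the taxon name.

Rattus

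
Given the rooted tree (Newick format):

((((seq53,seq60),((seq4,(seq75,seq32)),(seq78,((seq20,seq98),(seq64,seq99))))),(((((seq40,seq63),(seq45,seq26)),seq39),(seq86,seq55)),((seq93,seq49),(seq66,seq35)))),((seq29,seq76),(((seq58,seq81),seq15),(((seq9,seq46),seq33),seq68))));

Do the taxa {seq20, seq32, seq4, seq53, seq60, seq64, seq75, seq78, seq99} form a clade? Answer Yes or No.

No

The MRCA of the listed taxa subtends ((seq53,seq60),((seq4,(seq75,seq32)),(seq78,((seq20,seq98),(seq64,seq99))))).
That clade also contains seq98, which is not in the proposed group, so the group is not monophyletic.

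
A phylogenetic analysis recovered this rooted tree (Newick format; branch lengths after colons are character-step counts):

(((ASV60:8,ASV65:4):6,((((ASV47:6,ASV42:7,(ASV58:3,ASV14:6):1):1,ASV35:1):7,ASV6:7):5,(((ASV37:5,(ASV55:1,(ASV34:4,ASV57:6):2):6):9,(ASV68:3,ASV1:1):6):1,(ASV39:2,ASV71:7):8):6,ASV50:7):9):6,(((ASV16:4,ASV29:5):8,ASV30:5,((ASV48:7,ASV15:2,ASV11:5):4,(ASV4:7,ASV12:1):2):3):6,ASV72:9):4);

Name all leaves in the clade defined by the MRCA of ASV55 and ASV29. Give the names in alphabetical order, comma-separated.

ASV1, ASV11, ASV12, ASV14, ASV15, ASV16, ASV29, ASV30, ASV34, ASV35, ASV37, ASV39, ASV4, ASV42, ASV47, ASV48, ASV50, ASV55, ASV57, ASV58, ASV6, ASV60, ASV65, ASV68, ASV71, ASV72

Tracing ASV55: it sits inside (ASV55,(ASV34,ASV57)).
Tracing ASV29: it sits inside (ASV16,ASV29).
The smallest clade enclosing both is the whole tree (their MRCA is the root), so the answer is all 26 tips in alphabetical order.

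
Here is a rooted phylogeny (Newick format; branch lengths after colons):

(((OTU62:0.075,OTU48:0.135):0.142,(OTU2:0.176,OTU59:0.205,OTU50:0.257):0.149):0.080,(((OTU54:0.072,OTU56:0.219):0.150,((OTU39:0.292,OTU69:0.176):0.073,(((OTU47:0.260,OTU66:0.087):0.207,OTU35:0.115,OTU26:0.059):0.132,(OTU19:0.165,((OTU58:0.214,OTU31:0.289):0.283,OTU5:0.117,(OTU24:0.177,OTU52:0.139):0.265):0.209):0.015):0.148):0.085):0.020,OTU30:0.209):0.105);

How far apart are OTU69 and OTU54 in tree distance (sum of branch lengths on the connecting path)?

0.556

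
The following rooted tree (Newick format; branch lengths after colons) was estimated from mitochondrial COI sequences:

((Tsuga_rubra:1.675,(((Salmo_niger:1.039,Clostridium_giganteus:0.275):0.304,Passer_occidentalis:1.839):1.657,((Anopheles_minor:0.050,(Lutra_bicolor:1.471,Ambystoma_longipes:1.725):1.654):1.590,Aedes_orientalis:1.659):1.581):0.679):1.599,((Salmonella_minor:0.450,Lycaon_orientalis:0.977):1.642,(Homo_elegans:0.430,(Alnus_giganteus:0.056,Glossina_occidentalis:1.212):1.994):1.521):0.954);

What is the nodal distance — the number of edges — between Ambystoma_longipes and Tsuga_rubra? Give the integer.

The MRCA of Ambystoma_longipes and Tsuga_rubra is the node subtending (Tsuga_rubra,(((Salmo_niger,Clostridium_giganteus),Passer_occidentalis),((Anopheles_minor,(Lutra_bicolor,Ambystoma_longipes)),Aedes_orientalis))).
From Ambystoma_longipes up to that node: 5 branches. From Tsuga_rubra up to the same node: 1 branch. Total: 5 + 1 = 6.

6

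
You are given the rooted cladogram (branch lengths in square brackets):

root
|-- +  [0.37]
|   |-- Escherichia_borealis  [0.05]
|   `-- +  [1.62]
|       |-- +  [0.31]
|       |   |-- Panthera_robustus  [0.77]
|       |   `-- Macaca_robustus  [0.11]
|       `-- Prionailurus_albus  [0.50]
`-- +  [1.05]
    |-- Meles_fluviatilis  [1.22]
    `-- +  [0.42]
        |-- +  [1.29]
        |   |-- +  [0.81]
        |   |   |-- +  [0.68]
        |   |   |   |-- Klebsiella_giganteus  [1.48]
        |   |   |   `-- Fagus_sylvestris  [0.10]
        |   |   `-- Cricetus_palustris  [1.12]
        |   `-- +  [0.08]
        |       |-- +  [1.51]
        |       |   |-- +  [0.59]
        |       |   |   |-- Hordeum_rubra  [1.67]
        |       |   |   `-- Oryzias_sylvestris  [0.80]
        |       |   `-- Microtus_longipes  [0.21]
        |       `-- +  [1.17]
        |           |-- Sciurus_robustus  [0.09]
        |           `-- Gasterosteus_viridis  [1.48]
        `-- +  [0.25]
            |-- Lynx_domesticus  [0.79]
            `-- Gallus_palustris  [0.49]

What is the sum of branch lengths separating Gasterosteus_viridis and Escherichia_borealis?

The path runs Gasterosteus_viridis → … → MRCA → … → Escherichia_borealis; the MRCA is the root of the tree.
Branch lengths along that path: 1.48 + 1.17 + 0.08 + 1.29 + 0.42 + 1.05 + 0.37 + 0.05 = 5.91.

5.91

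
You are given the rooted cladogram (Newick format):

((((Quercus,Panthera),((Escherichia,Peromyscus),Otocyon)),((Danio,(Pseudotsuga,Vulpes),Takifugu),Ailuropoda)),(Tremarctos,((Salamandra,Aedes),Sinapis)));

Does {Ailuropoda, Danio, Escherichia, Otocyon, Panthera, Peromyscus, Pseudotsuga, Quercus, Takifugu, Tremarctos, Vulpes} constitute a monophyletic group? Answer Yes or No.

The MRCA of the listed taxa is the root, so the smallest clade containing them is the whole tree.
That clade also contains Aedes, Salamandra, Sinapis, which are not in the proposed group, so the group is not monophyletic.

No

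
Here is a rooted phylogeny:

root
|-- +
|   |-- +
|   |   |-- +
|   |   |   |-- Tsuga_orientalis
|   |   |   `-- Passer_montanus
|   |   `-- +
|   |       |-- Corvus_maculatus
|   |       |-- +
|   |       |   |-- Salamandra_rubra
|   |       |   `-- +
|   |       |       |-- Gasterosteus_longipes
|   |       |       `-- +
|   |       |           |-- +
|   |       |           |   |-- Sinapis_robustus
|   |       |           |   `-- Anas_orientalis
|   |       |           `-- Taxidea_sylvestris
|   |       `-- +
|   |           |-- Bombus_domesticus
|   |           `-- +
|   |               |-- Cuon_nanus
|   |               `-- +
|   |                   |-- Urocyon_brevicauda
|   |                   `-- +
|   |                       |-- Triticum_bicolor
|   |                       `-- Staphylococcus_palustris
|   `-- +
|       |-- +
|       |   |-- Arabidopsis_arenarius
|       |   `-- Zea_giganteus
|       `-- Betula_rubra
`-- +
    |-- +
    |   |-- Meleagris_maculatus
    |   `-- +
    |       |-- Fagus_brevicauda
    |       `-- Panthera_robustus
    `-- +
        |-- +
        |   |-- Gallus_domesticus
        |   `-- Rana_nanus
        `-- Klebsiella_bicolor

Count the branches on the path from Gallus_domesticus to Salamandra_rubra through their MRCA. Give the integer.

9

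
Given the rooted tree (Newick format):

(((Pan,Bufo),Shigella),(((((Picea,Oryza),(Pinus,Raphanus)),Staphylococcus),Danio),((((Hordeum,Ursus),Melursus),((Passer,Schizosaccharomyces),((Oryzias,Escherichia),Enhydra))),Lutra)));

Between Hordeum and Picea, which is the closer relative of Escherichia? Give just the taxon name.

The MRCA of Escherichia and Hordeum subtends (((Hordeum,Ursus),Melursus),((Passer,Schizosaccharomyces),((Oryzias,Escherichia),Enhydra))) (8 taxa).
The MRCA of Escherichia and Picea subtends (((((Picea,Oryza),(Pinus,Raphanus)),Staphylococcus),Danio),((((Hordeum,Ursus),Melursus),((Passer,Schizosaccharomyces),((Oryzias,Escherichia),Enhydra))),Lutra)) (15 taxa).
The first is nested inside the second, so Escherichia shares a more recent common ancestor with Hordeum.

Hordeum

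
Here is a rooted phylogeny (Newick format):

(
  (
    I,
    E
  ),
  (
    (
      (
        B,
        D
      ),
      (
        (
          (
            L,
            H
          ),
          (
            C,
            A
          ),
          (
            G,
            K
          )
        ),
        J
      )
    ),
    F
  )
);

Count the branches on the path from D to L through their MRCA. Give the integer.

6

The MRCA of D and L is the node subtending ((B,D),(((L,H),(C,A),(G,K)),J)).
From D up to that node: 2 branches. From L up to the same node: 4 branches. Total: 2 + 4 = 6.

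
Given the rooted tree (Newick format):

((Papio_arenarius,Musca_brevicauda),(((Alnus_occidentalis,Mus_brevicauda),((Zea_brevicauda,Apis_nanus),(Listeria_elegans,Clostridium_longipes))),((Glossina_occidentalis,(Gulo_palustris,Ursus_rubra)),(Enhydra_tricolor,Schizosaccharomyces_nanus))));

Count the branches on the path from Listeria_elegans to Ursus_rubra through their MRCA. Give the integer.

8

The MRCA of Listeria_elegans and Ursus_rubra is the node subtending (((Alnus_occidentalis,Mus_brevicauda),((Zea_brevicauda,Apis_nanus),(Listeria_elegans,Clostridium_longipes))),((Glossina_occidentalis,(Gulo_palustris,Ursus_rubra)),(Enhydra_tricolor,Schizosaccharomyces_nanus))).
From Listeria_elegans up to that node: 4 branches. From Ursus_rubra up to the same node: 4 branches. Total: 4 + 4 = 8.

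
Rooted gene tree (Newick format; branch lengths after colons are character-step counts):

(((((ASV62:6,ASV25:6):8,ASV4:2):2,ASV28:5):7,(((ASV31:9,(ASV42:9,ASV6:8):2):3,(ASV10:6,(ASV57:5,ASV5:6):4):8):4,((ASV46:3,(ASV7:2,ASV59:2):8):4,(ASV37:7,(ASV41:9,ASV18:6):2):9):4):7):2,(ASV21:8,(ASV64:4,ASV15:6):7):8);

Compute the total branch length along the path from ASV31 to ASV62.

46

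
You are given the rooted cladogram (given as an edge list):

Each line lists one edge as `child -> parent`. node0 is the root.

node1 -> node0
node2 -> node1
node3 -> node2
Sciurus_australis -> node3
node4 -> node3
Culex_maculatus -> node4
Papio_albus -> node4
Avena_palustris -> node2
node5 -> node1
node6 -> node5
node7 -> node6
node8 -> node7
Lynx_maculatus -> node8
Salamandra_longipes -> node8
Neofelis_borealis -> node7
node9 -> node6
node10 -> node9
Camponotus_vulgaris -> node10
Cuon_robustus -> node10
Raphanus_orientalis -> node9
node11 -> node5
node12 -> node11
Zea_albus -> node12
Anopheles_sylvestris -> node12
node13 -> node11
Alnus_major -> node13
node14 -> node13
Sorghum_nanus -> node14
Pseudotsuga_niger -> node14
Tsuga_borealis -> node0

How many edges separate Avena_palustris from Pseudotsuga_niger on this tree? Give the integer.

The MRCA of Avena_palustris and Pseudotsuga_niger is the node subtending (((Sciurus_australis,(Culex_maculatus,Papio_albus)),Avena_palustris),((((Lynx_maculatus,Salamandra_longipes),Neofelis_borealis),((Camponotus_vulgaris,Cuon_robustus),Raphanus_orientalis)),((Zea_albus,Anopheles_sylvestris),(Alnus_major,(Sorghum_nanus,Pseudotsuga_niger))))).
From Avena_palustris up to that node: 2 branches. From Pseudotsuga_niger up to the same node: 5 branches. Total: 2 + 5 = 7.

7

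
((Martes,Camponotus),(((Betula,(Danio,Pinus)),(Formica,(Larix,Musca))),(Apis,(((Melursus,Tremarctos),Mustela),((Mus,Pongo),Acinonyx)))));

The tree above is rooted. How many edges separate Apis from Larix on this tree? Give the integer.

The MRCA of Apis and Larix is the node subtending (((Betula,(Danio,Pinus)),(Formica,(Larix,Musca))),(Apis,(((Melursus,Tremarctos),Mustela),((Mus,Pongo),Acinonyx)))).
From Apis up to that node: 2 branches. From Larix up to the same node: 4 branches. Total: 2 + 4 = 6.

6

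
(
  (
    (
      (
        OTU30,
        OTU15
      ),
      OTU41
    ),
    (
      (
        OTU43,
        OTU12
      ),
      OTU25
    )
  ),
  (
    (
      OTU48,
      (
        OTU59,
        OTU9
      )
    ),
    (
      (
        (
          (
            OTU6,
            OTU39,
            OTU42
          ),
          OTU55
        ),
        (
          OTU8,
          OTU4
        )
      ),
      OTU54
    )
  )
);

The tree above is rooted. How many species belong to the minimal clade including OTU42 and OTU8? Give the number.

6

The MRCA of OTU42 and OTU8 is the node subtending (((OTU6,OTU39,OTU42),OTU55),(OTU8,OTU4)).
That clade contains 6 terminal taxa: OTU39, OTU4, OTU42, OTU55, OTU6, OTU8.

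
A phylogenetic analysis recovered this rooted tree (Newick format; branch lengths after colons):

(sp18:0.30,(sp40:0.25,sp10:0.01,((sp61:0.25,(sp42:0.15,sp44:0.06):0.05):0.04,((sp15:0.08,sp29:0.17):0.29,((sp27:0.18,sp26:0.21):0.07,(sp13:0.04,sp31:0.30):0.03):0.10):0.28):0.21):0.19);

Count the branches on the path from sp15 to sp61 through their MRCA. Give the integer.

5

The MRCA of sp15 and sp61 is the node subtending ((sp61,(sp42,sp44)),((sp15,sp29),((sp27,sp26),(sp13,sp31)))).
From sp15 up to that node: 3 branches. From sp61 up to the same node: 2 branches. Total: 3 + 2 = 5.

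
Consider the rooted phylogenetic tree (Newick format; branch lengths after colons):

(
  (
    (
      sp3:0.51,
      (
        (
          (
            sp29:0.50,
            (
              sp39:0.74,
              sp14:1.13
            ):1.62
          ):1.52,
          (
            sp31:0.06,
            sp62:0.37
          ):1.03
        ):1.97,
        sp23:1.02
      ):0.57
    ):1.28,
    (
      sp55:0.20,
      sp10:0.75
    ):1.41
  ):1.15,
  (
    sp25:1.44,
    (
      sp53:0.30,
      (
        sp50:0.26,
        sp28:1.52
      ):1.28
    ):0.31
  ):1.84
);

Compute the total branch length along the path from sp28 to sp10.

The path runs sp28 → … → MRCA → … → sp10; the MRCA is the root of the tree.
Branch lengths along that path: 1.52 + 1.28 + 0.31 + 1.84 + 1.15 + 1.41 + 0.75 = 8.26.

8.26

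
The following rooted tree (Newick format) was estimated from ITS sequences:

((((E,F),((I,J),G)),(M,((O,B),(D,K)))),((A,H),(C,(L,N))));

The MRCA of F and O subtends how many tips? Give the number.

10

The MRCA of F and O is the node subtending (((E,F),((I,J),G)),(M,((O,B),(D,K)))).
That clade contains 10 terminal taxa: B, D, E, F, G, I, J, K, M, O.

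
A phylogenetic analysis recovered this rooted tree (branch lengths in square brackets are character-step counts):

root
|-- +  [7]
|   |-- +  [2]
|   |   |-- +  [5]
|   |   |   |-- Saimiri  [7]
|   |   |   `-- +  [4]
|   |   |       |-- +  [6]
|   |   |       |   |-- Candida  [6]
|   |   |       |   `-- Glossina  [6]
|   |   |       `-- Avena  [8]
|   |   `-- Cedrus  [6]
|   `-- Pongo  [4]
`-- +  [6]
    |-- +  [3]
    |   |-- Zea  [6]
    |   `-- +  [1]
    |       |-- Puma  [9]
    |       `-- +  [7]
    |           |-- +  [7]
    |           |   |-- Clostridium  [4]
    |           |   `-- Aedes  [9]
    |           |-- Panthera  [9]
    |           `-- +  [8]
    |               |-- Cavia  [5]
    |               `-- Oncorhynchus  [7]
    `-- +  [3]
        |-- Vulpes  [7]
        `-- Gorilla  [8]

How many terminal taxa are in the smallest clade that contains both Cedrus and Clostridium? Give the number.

15

The MRCA of Cedrus and Clostridium is the root, so the clade is the entire tree.
That clade contains 15 terminal taxa: Aedes, Avena, Candida, Cavia, Cedrus, Clostridium, Glossina, Gorilla, Oncorhynchus, Panthera, Pongo, Puma, Saimiri, Vulpes, Zea.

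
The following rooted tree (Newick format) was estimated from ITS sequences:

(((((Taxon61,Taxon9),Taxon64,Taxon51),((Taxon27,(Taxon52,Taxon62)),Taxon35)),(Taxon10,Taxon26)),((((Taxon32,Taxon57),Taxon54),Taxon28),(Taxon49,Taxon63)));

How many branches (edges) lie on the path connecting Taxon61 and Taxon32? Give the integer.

The MRCA of Taxon61 and Taxon32 is the root of the tree.
From Taxon61 up to that node: 5 branches. From Taxon32 up to the same node: 5 branches. Total: 5 + 5 = 10.

10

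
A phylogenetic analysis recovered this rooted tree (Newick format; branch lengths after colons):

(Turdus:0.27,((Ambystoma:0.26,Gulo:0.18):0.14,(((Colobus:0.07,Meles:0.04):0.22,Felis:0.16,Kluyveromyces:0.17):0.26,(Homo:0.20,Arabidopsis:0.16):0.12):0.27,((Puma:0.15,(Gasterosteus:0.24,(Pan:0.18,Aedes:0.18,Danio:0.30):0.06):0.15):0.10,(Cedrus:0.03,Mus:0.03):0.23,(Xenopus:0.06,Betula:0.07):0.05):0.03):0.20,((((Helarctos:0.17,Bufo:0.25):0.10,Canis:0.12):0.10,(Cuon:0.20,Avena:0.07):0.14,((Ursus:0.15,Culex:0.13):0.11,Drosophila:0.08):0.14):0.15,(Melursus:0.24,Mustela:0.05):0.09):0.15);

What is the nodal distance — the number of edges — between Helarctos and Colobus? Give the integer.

10

The MRCA of Helarctos and Colobus is the root of the tree.
From Helarctos up to that node: 5 branches. From Colobus up to the same node: 5 branches. Total: 5 + 5 = 10.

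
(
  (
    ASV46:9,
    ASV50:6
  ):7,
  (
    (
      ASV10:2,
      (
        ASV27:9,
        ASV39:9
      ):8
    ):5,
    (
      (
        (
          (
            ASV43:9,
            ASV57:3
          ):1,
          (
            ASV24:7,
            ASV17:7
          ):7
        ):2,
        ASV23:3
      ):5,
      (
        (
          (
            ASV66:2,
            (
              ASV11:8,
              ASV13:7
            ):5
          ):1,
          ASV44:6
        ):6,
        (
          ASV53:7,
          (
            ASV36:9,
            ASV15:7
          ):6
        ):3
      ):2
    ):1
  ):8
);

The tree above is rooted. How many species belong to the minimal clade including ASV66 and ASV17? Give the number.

The MRCA of ASV66 and ASV17 is the node subtending ((((ASV43,ASV57),(ASV24,ASV17)),ASV23),(((ASV66,(ASV11,ASV13)),ASV44),(ASV53,(ASV36,ASV15)))).
That clade contains 12 terminal taxa: ASV11, ASV13, ASV15, ASV17, ASV23, ASV24, ASV36, ASV43, ASV44, ASV53, ASV57, ASV66.

12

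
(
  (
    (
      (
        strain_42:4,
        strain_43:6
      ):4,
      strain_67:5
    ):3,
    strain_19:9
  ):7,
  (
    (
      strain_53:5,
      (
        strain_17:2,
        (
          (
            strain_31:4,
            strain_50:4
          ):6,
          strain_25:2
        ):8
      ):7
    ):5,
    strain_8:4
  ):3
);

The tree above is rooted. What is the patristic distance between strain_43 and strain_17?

The path runs strain_43 → … → MRCA → … → strain_17; the MRCA is the root of the tree.
Branch lengths along that path: 6 + 4 + 3 + 7 + 3 + 5 + 7 + 2 = 37.

37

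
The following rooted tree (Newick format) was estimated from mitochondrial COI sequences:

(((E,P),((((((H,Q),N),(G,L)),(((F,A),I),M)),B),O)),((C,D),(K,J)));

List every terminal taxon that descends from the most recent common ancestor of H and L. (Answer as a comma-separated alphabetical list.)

Tracing H: it sits inside (H,Q).
Tracing L: it sits inside (G,L).
The smallest clade enclosing both is (((H,Q),N),(G,L)); the answer is its 5 terminal taxa in alphabetical order.

G, H, L, N, Q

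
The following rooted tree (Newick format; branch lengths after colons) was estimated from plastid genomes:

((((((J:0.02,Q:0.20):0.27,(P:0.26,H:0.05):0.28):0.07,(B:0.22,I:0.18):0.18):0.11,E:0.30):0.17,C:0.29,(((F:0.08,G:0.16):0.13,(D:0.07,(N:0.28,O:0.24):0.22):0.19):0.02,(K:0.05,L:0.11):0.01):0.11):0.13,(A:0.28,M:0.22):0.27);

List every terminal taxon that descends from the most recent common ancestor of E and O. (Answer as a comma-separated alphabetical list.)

Tracing E: it sits inside ((((J,Q),(P,H)),(B,I)),E).
Tracing O: it sits inside (N,O).
The smallest clade enclosing both is (((((J,Q),(P,H)),(B,I)),E),C,(((F,G),(D,(N,O))),(K,L))); the answer is its 15 terminal taxa in alphabetical order.

B, C, D, E, F, G, H, I, J, K, L, N, O, P, Q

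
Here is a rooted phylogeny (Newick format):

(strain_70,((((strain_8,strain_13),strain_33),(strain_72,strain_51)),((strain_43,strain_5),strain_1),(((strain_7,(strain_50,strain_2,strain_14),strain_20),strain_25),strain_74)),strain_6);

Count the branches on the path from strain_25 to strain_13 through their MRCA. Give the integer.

The MRCA of strain_25 and strain_13 is the node subtending ((((strain_8,strain_13),strain_33),(strain_72,strain_51)),((strain_43,strain_5),strain_1),(((strain_7,(strain_50,strain_2,strain_14),strain_20),strain_25),strain_74)).
From strain_25 up to that node: 3 branches. From strain_13 up to the same node: 4 branches. Total: 3 + 4 = 7.

7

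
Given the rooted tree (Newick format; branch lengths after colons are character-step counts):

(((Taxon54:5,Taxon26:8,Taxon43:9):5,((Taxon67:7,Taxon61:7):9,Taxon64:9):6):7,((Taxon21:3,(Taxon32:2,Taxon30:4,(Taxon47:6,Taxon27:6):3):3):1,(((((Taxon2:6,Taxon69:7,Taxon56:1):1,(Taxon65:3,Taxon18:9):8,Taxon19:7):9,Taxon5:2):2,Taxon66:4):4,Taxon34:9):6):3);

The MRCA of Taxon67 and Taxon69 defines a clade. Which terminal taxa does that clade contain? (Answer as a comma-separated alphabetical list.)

Tracing Taxon67: it sits inside (Taxon67,Taxon61).
Tracing Taxon69: it sits inside (Taxon2,Taxon69,Taxon56).
The smallest clade enclosing both is the whole tree (their MRCA is the root), so the answer is all 20 tips in alphabetical order.

Taxon18, Taxon19, Taxon2, Taxon21, Taxon26, Taxon27, Taxon30, Taxon32, Taxon34, Taxon43, Taxon47, Taxon5, Taxon54, Taxon56, Taxon61, Taxon64, Taxon65, Taxon66, Taxon67, Taxon69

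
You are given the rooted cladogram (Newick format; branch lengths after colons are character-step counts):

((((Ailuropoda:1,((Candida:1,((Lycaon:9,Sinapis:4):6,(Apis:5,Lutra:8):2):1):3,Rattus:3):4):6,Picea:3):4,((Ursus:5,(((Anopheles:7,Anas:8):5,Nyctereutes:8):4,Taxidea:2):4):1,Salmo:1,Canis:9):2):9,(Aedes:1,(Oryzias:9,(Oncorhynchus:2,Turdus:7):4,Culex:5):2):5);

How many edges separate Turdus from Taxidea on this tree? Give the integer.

9

The MRCA of Turdus and Taxidea is the root of the tree.
From Turdus up to that node: 4 branches. From Taxidea up to the same node: 5 branches. Total: 4 + 5 = 9.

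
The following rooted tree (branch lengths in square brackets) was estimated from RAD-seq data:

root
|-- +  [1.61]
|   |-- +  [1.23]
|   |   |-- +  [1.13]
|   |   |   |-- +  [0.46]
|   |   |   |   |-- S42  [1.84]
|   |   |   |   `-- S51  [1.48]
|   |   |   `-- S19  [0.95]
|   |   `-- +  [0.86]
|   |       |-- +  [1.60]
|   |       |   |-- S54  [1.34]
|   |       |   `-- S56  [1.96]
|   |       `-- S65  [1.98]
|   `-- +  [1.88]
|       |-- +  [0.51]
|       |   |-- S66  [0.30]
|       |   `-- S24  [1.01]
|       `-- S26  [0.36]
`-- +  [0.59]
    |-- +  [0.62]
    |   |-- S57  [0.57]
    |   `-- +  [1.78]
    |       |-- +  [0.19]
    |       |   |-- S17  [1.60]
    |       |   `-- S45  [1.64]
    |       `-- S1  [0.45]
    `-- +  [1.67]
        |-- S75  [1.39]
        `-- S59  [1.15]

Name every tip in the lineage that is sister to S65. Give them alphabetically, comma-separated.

S65 attaches to the tree at the node subtending ((S54,S56),S65).
The other lineage descending from that same node — the sister group — is (S54,S56); its 2 tips in alphabetical order are the answer.

S54, S56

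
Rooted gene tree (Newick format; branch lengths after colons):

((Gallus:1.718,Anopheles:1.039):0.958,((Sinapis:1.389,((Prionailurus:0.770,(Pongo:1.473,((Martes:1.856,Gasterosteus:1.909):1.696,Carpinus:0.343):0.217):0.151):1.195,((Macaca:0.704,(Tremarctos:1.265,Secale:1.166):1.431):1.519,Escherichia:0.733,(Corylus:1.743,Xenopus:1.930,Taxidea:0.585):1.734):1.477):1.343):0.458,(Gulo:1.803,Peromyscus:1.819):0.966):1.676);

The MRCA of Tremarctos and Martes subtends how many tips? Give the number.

12

The MRCA of Tremarctos and Martes is the node subtending ((Prionailurus,(Pongo,((Martes,Gasterosteus),Carpinus))),((Macaca,(Tremarctos,Secale)),Escherichia,(Corylus,Xenopus,Taxidea))).
That clade contains 12 terminal taxa: Carpinus, Corylus, Escherichia, Gasterosteus, Macaca, Martes, Pongo, Prionailurus, Secale, Taxidea, Tremarctos, Xenopus.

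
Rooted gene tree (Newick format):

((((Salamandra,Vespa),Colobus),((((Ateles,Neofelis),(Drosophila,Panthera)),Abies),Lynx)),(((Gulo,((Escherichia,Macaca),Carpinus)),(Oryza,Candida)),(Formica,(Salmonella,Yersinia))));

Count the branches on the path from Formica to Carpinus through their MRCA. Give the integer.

The MRCA of Formica and Carpinus is the node subtending (((Gulo,((Escherichia,Macaca),Carpinus)),(Oryza,Candida)),(Formica,(Salmonella,Yersinia))).
From Formica up to that node: 2 branches. From Carpinus up to the same node: 4 branches. Total: 2 + 4 = 6.

6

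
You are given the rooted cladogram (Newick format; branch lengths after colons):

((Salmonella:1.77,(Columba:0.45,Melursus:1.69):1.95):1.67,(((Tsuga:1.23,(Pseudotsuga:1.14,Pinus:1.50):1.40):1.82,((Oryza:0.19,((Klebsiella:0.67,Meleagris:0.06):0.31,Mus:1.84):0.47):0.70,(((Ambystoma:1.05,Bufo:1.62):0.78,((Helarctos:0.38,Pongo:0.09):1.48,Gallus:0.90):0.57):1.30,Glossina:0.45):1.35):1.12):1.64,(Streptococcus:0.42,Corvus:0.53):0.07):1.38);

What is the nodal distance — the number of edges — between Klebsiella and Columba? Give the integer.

The MRCA of Klebsiella and Columba is the root of the tree.
From Klebsiella up to that node: 7 branches. From Columba up to the same node: 3 branches. Total: 7 + 3 = 10.

10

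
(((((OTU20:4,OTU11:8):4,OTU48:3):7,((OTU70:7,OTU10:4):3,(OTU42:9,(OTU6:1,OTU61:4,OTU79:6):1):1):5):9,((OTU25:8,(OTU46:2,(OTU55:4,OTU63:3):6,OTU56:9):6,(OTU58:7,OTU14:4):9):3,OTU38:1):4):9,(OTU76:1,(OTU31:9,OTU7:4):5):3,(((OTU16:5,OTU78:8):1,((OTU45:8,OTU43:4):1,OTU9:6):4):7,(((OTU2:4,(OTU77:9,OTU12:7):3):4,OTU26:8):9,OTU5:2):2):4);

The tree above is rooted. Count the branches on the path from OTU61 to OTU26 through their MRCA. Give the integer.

10

The MRCA of OTU61 and OTU26 is the root of the tree.
From OTU61 up to that node: 6 branches. From OTU26 up to the same node: 4 branches. Total: 6 + 4 = 10.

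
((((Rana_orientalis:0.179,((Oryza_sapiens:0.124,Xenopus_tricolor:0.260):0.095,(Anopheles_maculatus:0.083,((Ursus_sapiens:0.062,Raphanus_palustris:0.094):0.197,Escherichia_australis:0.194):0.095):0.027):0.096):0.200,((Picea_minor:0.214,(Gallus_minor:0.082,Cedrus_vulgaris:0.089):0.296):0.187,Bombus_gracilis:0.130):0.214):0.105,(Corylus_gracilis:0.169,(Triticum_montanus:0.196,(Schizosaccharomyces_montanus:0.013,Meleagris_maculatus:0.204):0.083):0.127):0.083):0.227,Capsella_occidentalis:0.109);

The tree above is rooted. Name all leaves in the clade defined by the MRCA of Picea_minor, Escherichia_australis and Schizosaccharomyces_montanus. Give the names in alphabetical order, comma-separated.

Anopheles_maculatus, Bombus_gracilis, Cedrus_vulgaris, Corylus_gracilis, Escherichia_australis, Gallus_minor, Meleagris_maculatus, Oryza_sapiens, Picea_minor, Rana_orientalis, Raphanus_palustris, Schizosaccharomyces_montanus, Triticum_montanus, Ursus_sapiens, Xenopus_tricolor

Tracing Picea_minor: it sits inside (Picea_minor,(Gallus_minor,Cedrus_vulgaris)).
Tracing Escherichia_australis: it sits inside ((Ursus_sapiens,Raphanus_palustris),Escherichia_australis).
Tracing Schizosaccharomyces_montanus: it sits inside (Schizosaccharomyces_montanus,Meleagris_maculatus).
The smallest clade enclosing all 3 is (((Rana_orientalis,((Oryza_sapiens,Xenopus_tricolor),(Anopheles_maculatus,((Ursus_sapiens,Raphanus_palustris),Escherichia_australis)))),((Picea_minor,(Gallus_minor,Cedrus_vulgaris)),Bombus_gracilis)),(Corylus_gracilis,(Triticum_montanus,(Schizosaccharomyces_montanus,Meleagris_maculatus)))); the answer is its 15 terminal taxa in alphabetical order.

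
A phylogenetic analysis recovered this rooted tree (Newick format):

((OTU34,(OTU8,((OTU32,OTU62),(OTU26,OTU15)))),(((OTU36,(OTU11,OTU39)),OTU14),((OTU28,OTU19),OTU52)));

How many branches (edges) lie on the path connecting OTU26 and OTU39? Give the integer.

The MRCA of OTU26 and OTU39 is the root of the tree.
From OTU26 up to that node: 5 branches. From OTU39 up to the same node: 5 branches. Total: 5 + 5 = 10.

10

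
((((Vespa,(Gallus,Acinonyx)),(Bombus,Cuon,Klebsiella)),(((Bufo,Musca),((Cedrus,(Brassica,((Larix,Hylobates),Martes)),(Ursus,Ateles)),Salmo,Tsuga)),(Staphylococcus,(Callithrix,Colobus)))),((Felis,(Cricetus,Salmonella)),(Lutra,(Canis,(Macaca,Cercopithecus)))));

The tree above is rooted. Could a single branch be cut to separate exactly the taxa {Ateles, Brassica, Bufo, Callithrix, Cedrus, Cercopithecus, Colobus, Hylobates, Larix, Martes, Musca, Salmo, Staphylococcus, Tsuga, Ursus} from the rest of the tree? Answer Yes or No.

No

The MRCA of the listed taxa is the root, so the smallest clade containing them is the whole tree.
That clade also contains Acinonyx, Bombus, Canis, Cricetus, Cuon, Felis, Gallus, Klebsiella, Lutra, Macaca, Salmonella, Vespa, which are not in the proposed group, so the group is not monophyletic.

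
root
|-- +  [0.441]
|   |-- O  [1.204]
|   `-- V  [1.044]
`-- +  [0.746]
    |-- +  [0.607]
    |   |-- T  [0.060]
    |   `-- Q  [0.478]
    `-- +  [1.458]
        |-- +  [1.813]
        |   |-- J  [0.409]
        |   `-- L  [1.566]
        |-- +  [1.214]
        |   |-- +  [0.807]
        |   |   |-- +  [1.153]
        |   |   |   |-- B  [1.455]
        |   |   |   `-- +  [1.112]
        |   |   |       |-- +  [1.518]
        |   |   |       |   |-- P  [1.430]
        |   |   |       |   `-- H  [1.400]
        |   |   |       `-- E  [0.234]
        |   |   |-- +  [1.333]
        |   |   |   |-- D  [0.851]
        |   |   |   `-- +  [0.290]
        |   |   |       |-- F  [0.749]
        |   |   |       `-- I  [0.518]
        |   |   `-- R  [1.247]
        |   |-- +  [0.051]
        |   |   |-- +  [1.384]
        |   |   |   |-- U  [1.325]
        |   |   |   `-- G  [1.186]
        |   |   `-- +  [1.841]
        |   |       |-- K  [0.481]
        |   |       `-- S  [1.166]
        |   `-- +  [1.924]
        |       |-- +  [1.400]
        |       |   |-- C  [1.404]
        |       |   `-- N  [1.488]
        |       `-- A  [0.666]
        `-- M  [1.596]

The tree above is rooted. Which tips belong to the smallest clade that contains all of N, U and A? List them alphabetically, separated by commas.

A, B, C, D, E, F, G, H, I, K, N, P, R, S, U

Tracing N: it sits inside (C,N).
Tracing U: it sits inside (U,G).
Tracing A: it sits inside ((C,N),A).
The smallest clade enclosing all 3 is (((B,((P,H),E)),(D,(F,I)),R),((U,G),(K,S)),((C,N),A)); the answer is its 15 terminal taxa in alphabetical order.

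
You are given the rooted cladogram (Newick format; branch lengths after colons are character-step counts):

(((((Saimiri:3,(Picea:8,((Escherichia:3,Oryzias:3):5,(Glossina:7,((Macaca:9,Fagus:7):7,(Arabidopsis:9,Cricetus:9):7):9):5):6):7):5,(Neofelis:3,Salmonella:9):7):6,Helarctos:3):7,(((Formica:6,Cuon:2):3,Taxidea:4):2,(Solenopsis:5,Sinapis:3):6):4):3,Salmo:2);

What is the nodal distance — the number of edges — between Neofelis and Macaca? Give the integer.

9

The MRCA of Neofelis and Macaca is the node subtending ((Saimiri,(Picea,((Escherichia,Oryzias),(Glossina,((Macaca,Fagus),(Arabidopsis,Cricetus)))))),(Neofelis,Salmonella)).
From Neofelis up to that node: 2 branches. From Macaca up to the same node: 7 branches. Total: 2 + 7 = 9.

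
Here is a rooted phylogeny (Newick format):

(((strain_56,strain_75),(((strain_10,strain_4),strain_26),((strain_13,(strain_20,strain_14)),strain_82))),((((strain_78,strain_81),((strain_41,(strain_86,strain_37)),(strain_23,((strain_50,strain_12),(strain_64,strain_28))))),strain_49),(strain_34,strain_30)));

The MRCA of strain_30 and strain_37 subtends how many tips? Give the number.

13

The MRCA of strain_30 and strain_37 is the node subtending ((((strain_78,strain_81),((strain_41,(strain_86,strain_37)),(strain_23,((strain_50,strain_12),(strain_64,strain_28))))),strain_49),(strain_34,strain_30)).
That clade contains 13 terminal taxa: strain_12, strain_23, strain_28, strain_30, strain_34, strain_37, strain_41, strain_49, strain_50, strain_64, strain_78, strain_81, strain_86.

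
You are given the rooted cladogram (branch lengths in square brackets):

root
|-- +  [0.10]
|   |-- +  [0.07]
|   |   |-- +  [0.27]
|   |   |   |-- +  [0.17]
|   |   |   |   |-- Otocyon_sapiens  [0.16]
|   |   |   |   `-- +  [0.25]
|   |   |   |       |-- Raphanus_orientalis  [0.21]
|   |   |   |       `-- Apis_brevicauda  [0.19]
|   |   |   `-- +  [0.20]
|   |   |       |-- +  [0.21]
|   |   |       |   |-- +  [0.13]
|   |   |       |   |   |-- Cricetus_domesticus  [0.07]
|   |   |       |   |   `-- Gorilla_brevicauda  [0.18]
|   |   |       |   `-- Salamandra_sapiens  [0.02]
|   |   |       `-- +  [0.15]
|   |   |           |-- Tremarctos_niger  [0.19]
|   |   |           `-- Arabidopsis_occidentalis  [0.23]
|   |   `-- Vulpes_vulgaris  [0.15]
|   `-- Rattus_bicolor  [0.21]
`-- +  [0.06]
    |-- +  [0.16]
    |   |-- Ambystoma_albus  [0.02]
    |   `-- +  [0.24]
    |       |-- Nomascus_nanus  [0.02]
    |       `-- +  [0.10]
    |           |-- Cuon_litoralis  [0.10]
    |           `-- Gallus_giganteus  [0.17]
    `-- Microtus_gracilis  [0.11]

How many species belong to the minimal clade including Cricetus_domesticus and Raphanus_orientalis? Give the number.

The MRCA of Cricetus_domesticus and Raphanus_orientalis is the node subtending ((Otocyon_sapiens,(Raphanus_orientalis,Apis_brevicauda)),(((Cricetus_domesticus,Gorilla_brevicauda),Salamandra_sapiens),(Tremarctos_niger,Arabidopsis_occidentalis))).
That clade contains 8 terminal taxa: Apis_brevicauda, Arabidopsis_occidentalis, Cricetus_domesticus, Gorilla_brevicauda, Otocyon_sapiens, Raphanus_orientalis, Salamandra_sapiens, Tremarctos_niger.

8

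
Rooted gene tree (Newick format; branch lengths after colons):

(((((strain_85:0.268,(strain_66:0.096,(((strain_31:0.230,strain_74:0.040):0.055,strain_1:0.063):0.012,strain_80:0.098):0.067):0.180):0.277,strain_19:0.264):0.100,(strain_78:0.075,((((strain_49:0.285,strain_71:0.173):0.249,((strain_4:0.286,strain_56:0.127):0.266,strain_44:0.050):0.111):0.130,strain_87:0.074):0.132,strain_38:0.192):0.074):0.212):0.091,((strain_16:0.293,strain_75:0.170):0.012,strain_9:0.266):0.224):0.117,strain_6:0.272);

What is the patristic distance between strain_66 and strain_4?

The path runs strain_66 → … → MRCA → … → strain_4; the MRCA is the node subtending (((strain_85,(strain_66,(((strain_31,strain_74),strain_1),strain_80))),strain_19),(strain_78,((((strain_49,strain_71),((strain_4,strain_56),strain_44)),strain_87),strain_38))).
Branch lengths along that path: 0.096 + 0.180 + 0.277 + 0.100 + 0.212 + 0.074 + 0.132 + 0.130 + 0.111 + 0.266 + 0.286 = 1.864.

1.864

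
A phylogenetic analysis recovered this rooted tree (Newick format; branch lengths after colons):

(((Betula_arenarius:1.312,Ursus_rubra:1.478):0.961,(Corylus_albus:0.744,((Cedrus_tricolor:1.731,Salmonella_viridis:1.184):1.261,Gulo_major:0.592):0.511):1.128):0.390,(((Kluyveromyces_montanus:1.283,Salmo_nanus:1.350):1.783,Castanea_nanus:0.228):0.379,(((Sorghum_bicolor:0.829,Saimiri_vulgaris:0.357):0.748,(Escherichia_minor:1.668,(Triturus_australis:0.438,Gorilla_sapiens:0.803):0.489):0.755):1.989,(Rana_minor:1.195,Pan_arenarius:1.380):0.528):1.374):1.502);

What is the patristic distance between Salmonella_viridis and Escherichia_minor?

11.762

The path runs Salmonella_viridis → … → MRCA → … → Escherichia_minor; the MRCA is the root of the tree.
Branch lengths along that path: 1.184 + 1.261 + 0.511 + 1.128 + 0.390 + 1.502 + 1.374 + 1.989 + 0.755 + 1.668 = 11.762.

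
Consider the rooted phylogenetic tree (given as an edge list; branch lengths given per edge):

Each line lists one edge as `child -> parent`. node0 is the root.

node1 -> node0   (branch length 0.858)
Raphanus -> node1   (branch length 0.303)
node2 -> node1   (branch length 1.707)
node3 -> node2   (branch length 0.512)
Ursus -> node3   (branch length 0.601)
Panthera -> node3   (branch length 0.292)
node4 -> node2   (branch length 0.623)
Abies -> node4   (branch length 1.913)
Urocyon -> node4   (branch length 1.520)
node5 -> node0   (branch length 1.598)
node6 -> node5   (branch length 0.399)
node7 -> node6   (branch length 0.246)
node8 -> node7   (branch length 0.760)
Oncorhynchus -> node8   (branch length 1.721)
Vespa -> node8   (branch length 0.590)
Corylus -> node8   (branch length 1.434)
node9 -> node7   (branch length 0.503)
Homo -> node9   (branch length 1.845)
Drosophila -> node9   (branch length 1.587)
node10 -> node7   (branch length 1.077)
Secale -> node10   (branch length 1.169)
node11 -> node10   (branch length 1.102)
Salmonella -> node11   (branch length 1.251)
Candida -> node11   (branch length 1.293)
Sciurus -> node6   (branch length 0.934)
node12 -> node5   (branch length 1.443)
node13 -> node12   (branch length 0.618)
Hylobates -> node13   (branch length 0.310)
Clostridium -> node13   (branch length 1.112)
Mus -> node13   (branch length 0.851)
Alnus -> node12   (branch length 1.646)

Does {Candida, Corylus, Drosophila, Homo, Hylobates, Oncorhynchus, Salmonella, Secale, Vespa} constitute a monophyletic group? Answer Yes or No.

The MRCA of the listed taxa subtends ((((Oncorhynchus,Vespa,Corylus),(Homo,Drosophila),(Secale,(Salmonella,Candida))),Sciurus),((Hylobates,Clostridium,Mus),Alnus)).
That clade also contains Alnus, Clostridium, Mus, Sciurus, which are not in the proposed group, so the group is not monophyletic.

No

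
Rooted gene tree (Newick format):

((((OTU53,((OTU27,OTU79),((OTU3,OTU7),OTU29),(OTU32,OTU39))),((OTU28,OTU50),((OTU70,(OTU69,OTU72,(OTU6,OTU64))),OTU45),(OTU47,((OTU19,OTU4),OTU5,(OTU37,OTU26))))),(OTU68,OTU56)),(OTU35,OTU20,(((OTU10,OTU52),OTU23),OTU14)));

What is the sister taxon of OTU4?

OTU19

OTU4 attaches to the tree at the node subtending (OTU19,OTU4).
The other lineage descending from that same node — the sister group — is the single tip OTU19.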